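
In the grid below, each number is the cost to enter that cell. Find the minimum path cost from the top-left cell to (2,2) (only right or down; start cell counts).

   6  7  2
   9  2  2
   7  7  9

26

Path r0c0 r0c1 r0c2 r1c2 r2c2: 6 + 7 + 2 + 2 + 9 = 26.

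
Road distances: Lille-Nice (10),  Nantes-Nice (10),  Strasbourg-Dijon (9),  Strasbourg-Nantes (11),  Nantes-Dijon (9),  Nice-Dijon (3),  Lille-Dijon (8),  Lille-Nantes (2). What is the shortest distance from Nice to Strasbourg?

Some routes from Nice to Strasbourg:
Nice → Lille → Dijon → Strasbourg: 10 + 8 + 9 = 27
Nice → Nantes → Strasbourg: 10 + 11 = 21
Nice → Dijon → Nantes → Strasbourg: 3 + 9 + 11 = 23
Nice → Dijon → Strasbourg: 3 + 9 = 12
Nice → Lille → Nantes → Strasbourg: 10 + 2 + 11 = 23
Nice → Dijon → Lille → Nantes → Strasbourg: 3 + 8 + 2 + 11 = 24
Best route has total 12.

12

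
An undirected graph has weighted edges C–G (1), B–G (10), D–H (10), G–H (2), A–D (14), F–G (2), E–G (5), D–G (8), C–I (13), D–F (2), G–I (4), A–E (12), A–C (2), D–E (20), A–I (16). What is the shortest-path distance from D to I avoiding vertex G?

Paths from D to I avoiding G:
D→A→I: 14 + 16 = 30
D→E→A→I: 20 + 12 + 16 = 48
D→A→C→I: 14 + 2 + 13 = 29
D→E→A→C→I: 20 + 12 + 2 + 13 = 47
Best route has total 29.

29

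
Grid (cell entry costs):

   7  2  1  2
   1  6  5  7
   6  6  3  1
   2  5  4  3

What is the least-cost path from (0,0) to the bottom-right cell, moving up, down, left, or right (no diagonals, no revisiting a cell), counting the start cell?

22

Take r0c0→r0c1→r0c2→r1c2→r2c2→r2c3→r3c3 for a total of 7 + 2 + 1 + 5 + 3 + 1 + 3 = 22.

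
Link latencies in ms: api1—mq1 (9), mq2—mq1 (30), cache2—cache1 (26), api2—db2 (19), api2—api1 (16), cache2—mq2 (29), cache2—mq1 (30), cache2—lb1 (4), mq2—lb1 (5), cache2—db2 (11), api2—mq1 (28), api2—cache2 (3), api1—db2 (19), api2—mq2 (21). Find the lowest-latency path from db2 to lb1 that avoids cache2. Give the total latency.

Comparing a few candidate routes:
db2 → api2 → mq2 → lb1: 19 + 21 + 5 = 45
db2 → api1 → mq1 → mq2 → lb1: 19 + 9 + 30 + 5 = 63
db2 → api2 → api1 → mq1 → mq2 → lb1: 19 + 16 + 9 + 30 + 5 = 79
db2 → api1 → api2 → mq2 → lb1: 19 + 16 + 21 + 5 = 61
db2 → api1 → mq1 → api2 → mq2 → lb1: 19 + 9 + 28 + 21 + 5 = 82
Best route has total 45 ms.

45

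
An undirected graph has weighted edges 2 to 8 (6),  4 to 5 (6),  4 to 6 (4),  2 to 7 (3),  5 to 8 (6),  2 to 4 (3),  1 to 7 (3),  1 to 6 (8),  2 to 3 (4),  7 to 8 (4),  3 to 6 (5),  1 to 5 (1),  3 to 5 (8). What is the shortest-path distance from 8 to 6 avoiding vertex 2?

15

Comparing a few candidate routes:
8 -> 5 -> 3 -> 6: 6 + 8 + 5 = 19
8 -> 5 -> 4 -> 6: 6 + 6 + 4 = 16
8 -> 5 -> 1 -> 6: 6 + 1 + 8 = 15
8 -> 7 -> 1 -> 6: 4 + 3 + 8 = 15
8 -> 7 -> 1 -> 5 -> 4 -> 6: 4 + 3 + 1 + 6 + 4 = 18
Shortest: 15.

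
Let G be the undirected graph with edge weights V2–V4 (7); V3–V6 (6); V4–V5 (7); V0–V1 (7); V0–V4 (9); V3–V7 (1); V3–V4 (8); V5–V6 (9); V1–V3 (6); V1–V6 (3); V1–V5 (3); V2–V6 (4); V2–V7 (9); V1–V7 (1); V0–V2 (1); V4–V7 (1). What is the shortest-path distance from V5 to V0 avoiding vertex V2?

10

Comparing a few candidate routes:
V5 → V6 → V1 → V0: 9 + 3 + 7 = 19
V5 → V4 → V7 → V1 → V0: 7 + 1 + 1 + 7 = 16
V5 → V1 → V0: 3 + 7 = 10
V5 → V4 → V0: 7 + 9 = 16
V5 → V1 → V7 → V4 → V0: 3 + 1 + 1 + 9 = 14
V5 → V1 → V3 → V7 → V4 → V0: 3 + 6 + 1 + 1 + 9 = 20
Best route has total 10.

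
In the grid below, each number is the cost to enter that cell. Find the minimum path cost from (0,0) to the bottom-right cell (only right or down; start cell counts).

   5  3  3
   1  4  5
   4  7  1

Take r0c0 -> r1c0 -> r1c1 -> r1c2 -> r2c2 for a total of 5 + 1 + 4 + 5 + 1 = 16.

16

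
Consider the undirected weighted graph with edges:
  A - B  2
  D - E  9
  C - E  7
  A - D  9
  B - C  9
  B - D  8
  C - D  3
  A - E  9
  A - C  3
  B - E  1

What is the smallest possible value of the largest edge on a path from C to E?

3

Checking several routes:
C -> E: max(7) = 7
C -> B -> D -> A -> E: max(9, 8, 9, 9) = 9
C -> D -> B -> E: max(3, 8, 1) = 8
C -> B -> D -> E: max(9, 8, 9) = 9
C -> A -> B -> E: max(3, 2, 1) = 3
The minimum achievable maximum is 3.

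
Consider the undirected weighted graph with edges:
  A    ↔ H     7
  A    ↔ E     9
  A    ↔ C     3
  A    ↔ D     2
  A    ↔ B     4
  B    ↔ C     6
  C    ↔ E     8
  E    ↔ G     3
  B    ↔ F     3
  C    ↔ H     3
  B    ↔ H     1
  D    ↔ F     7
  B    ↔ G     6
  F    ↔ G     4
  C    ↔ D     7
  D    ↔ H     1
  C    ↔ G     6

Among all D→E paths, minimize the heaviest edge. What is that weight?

A few of the D→E routes:
D → A → C → H → B → F → G → E: max(2, 3, 3, 1, 3, 4, 3) = 4
D → A → B → F → G → E: max(2, 4, 3, 4, 3) = 4
D → H → B → F → G → E: max(1, 1, 3, 4, 3) = 4
D → H → C → A → B → F → G → E: max(1, 3, 3, 4, 3, 4, 3) = 4
Best route has worst link 4.

4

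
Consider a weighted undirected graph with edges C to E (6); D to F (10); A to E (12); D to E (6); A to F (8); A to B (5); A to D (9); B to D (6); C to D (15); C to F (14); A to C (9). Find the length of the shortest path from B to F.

Comparing a few candidate routes:
B -> D -> A -> F: 6 + 9 + 8 = 23
B -> A -> F: 5 + 8 = 13
B -> D -> F: 6 + 10 = 16
B -> A -> D -> F: 5 + 9 + 10 = 24
Shortest: 13.

13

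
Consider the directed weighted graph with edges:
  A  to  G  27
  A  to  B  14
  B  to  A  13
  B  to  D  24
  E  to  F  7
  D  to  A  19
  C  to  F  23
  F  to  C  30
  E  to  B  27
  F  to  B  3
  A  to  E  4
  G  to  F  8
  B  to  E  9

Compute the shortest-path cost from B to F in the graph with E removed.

48

Candidate routes:
B → D → A → G → F: 24 + 19 + 27 + 8 = 78
B → A → G → F: 13 + 27 + 8 = 48
Shortest: 48.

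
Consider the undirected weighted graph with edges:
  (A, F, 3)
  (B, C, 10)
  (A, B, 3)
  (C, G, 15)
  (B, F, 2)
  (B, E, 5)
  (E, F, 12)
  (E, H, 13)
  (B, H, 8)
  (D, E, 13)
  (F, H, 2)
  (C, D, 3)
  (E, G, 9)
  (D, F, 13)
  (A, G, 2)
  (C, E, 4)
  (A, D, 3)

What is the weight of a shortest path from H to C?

Checking several routes:
H-F-B-E-C: 2 + 2 + 5 + 4 = 13
H-F-B-A-D-C: 2 + 2 + 3 + 3 + 3 = 13
H-F-A-D-C: 2 + 3 + 3 + 3 = 11
Best route has total 11.

11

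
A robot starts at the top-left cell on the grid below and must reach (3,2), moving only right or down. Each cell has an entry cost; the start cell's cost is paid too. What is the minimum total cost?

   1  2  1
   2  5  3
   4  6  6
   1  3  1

12

Path (0,0) → (1,0) → (2,0) → (3,0) → (3,1) → (3,2): 1 + 2 + 4 + 1 + 3 + 1 = 12.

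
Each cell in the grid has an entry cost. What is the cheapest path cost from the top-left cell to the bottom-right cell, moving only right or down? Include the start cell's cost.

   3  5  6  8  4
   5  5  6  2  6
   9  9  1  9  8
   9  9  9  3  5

37

Path [0,0] -> [0,1] -> [1,1] -> [1,2] -> [2,2] -> [2,3] -> [3,3] -> [3,4]: 3 + 5 + 5 + 6 + 1 + 9 + 3 + 5 = 37.
For comparison, the top-then-right route costs 45.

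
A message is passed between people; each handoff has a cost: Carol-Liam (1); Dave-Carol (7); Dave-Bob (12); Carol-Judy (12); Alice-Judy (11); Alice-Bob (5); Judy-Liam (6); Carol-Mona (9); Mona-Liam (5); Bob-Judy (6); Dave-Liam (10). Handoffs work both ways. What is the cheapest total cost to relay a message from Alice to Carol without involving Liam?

Comparing a few candidate routes:
Alice→Bob→Judy→Carol: 5 + 6 + 12 = 23
Alice→Judy→Carol: 11 + 12 = 23
Alice→Bob→Dave→Carol: 5 + 12 + 7 = 24
Shortest: 23.

23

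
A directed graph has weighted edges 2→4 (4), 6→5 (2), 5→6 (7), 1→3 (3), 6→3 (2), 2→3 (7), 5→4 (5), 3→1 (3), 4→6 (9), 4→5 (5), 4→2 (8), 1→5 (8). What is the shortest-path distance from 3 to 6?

18

Paths from 3 to 6:
3 → 1 → 5 → 6: 3 + 8 + 7 = 18
3 → 1 → 5 → 4 → 6: 3 + 8 + 5 + 9 = 25
Best route has total 18.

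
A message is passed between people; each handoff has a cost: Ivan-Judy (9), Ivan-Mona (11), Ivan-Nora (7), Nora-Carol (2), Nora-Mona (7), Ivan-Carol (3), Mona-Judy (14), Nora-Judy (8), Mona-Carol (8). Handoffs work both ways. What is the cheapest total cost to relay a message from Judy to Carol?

10

Checking several routes:
Judy -> Ivan -> Carol: 9 + 3 = 12
Judy -> Nora -> Ivan -> Carol: 8 + 7 + 3 = 18
Judy -> Nora -> Carol: 8 + 2 = 10
Best route has total 10.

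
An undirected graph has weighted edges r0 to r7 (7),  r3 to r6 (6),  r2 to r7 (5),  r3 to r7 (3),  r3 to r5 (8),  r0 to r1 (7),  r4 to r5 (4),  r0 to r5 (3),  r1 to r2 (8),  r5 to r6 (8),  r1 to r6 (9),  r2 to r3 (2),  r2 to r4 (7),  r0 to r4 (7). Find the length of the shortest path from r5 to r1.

10

Some routes from r5 to r1:
r5 -> r6 -> r1: 8 + 9 = 17
r5 -> r3 -> r2 -> r1: 8 + 2 + 8 = 18
r5 -> r0 -> r1: 3 + 7 = 10
Shortest: 10.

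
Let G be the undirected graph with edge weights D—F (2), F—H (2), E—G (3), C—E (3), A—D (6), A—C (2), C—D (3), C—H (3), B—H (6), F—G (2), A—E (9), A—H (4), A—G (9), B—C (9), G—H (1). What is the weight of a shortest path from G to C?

4

Comparing a few candidate routes:
G-H-A-C: 1 + 4 + 2 = 7
G-F-D-C: 2 + 2 + 3 = 7
G-F-H-C: 2 + 2 + 3 = 7
G-E-C: 3 + 3 = 6
G-H-F-D-C: 1 + 2 + 2 + 3 = 8
G-H-C: 1 + 3 = 4
The minimum is 4.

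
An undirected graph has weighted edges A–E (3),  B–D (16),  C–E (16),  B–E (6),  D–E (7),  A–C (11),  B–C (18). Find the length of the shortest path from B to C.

Comparing a few candidate routes:
B - D - E - A - C: 16 + 7 + 3 + 11 = 37
B - E - C: 6 + 16 = 22
B - E - A - C: 6 + 3 + 11 = 20
B - C: 18
The minimum is 18.

18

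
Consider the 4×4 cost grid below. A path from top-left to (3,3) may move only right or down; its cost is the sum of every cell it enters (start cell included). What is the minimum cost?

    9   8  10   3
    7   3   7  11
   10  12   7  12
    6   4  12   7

52

Cheapest: [0,0]→[1,0]→[1,1]→[1,2]→[2,2]→[2,3]→[3,3]
  9 + 7 + 3 + 7 + 7 + 12 + 7 = 52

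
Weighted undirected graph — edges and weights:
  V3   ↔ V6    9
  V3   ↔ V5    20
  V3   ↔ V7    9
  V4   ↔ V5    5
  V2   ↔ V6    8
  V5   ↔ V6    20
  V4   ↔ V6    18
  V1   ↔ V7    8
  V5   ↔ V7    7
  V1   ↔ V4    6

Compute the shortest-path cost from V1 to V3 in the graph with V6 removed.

17

Comparing a few candidate routes:
V1 → V7 → V3: 8 + 9 = 17
V1 → V4 → V5 → V3: 6 + 5 + 20 = 31
V1 → V4 → V5 → V7 → V3: 6 + 5 + 7 + 9 = 27
The minimum is 17.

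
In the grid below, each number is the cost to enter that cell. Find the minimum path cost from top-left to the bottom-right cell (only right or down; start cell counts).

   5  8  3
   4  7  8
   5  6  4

24

Take r0c0→r1c0→r2c0→r2c1→r2c2 for a total of 5 + 4 + 5 + 6 + 4 = 24.
(Top row then right column would cost 28.)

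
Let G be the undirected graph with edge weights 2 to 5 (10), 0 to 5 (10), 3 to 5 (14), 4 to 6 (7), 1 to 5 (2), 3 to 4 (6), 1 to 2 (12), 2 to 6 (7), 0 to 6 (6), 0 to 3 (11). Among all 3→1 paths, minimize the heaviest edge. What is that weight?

10

Checking several routes:
3 -> 4 -> 6 -> 0 -> 5 -> 1: max(6, 7, 6, 10, 2) = 10
3 -> 4 -> 6 -> 2 -> 5 -> 1: max(6, 7, 7, 10, 2) = 10
3 -> 0 -> 6 -> 2 -> 5 -> 1: max(11, 6, 7, 10, 2) = 11
Best route has worst link 10.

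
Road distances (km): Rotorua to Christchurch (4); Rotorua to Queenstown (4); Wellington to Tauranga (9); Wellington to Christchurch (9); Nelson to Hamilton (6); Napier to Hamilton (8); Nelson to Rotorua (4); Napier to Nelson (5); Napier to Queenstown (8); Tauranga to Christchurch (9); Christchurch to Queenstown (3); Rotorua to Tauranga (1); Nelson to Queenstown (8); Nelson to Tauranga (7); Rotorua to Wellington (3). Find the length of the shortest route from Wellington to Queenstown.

Comparing a few candidate routes:
Wellington-Rotorua-Queenstown: 3 + 4 = 7
Wellington-Rotorua-Tauranga-Christchurch-Queenstown: 3 + 1 + 9 + 3 = 16
Wellington-Christchurch-Queenstown: 9 + 3 = 12
Wellington-Rotorua-Christchurch-Queenstown: 3 + 4 + 3 = 10
Wellington-Rotorua-Nelson-Queenstown: 3 + 4 + 8 = 15
Wellington-Tauranga-Rotorua-Queenstown: 9 + 1 + 4 = 14
Shortest: 7 km.

7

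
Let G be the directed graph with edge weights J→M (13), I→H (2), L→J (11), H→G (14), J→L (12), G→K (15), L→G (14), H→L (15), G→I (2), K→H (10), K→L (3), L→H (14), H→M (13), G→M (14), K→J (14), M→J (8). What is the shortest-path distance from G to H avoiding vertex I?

25

A few of the G→H routes:
G → K → L → H: 15 + 3 + 14 = 32
G → M → J → L → H: 14 + 8 + 12 + 14 = 48
G → K → H: 15 + 10 = 25
The minimum is 25.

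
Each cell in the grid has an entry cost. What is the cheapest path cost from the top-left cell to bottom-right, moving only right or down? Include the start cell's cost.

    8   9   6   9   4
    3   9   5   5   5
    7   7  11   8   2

37

Take (0,0)→(1,0)→(1,1)→(1,2)→(1,3)→(1,4)→(2,4) for a total of 8 + 3 + 9 + 5 + 5 + 5 + 2 = 37.
(Top row then right column would cost 43.)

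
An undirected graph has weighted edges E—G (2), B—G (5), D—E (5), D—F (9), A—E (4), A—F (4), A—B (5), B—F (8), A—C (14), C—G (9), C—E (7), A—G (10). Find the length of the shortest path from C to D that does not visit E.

27

Comparing a few candidate routes:
C→G→A→F→D: 9 + 10 + 4 + 9 = 32
C→A→F→D: 14 + 4 + 9 = 27
C→A→B→F→D: 14 + 5 + 8 + 9 = 36
C→G→B→F→D: 9 + 5 + 8 + 9 = 31
C→G→B→A→F→D: 9 + 5 + 5 + 4 + 9 = 32
Best route has total 27.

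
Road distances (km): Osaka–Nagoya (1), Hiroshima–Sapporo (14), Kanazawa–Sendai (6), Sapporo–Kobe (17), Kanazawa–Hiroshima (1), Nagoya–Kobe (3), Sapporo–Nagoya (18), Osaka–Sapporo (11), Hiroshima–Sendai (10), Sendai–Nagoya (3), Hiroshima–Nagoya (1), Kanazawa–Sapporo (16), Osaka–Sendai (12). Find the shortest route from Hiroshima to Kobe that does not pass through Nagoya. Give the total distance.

31

Paths from Hiroshima to Kobe avoiding Nagoya:
Hiroshima→Sendai→Osaka→Sapporo→Kobe: 10 + 12 + 11 + 17 = 50
Hiroshima→Kanazawa→Sendai→Osaka→Sapporo→Kobe: 1 + 6 + 12 + 11 + 17 = 47
Hiroshima→Kanazawa→Sapporo→Kobe: 1 + 16 + 17 = 34
Hiroshima→Sendai→Kanazawa→Sapporo→Kobe: 10 + 6 + 16 + 17 = 49
Hiroshima→Sapporo→Kobe: 14 + 17 = 31
Shortest: 31 km.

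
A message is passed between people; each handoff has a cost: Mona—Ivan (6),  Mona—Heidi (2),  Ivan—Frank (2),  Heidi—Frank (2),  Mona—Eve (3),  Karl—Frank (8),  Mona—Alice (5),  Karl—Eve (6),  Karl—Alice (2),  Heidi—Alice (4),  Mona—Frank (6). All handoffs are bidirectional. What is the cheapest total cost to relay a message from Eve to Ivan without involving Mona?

Candidate routes:
Eve -> Karl -> Frank -> Ivan: 6 + 8 + 2 = 16
Eve -> Karl -> Alice -> Heidi -> Frank -> Ivan: 6 + 2 + 4 + 2 + 2 = 16
Best route has total 16.

16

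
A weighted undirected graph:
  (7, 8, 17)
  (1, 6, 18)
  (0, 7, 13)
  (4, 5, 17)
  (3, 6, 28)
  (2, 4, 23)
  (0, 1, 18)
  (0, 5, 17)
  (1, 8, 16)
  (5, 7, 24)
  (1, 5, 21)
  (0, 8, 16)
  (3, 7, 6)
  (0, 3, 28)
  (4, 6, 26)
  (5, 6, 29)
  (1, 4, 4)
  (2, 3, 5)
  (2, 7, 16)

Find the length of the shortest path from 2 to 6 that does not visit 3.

45

Some routes from 2 to 6 avoiding 3:
2-4-6: 23 + 26 = 49
2-7-5-6: 16 + 24 + 29 = 69
2-7-8-1-6: 16 + 17 + 16 + 18 = 67
2-4-5-6: 23 + 17 + 29 = 69
2-4-1-6: 23 + 4 + 18 = 45
2-7-0-1-6: 16 + 13 + 18 + 18 = 65
Shortest: 45.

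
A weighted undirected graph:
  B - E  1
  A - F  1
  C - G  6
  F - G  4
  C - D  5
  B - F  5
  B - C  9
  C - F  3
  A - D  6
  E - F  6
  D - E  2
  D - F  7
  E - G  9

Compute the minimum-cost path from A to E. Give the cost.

7

Some routes from A to E:
A - F - B - E: 1 + 5 + 1 = 7
A - D - E: 6 + 2 = 8
A - F - E: 1 + 6 = 7
A - F - C - D - E: 1 + 3 + 5 + 2 = 11
A - F - D - E: 1 + 7 + 2 = 10
A - F - G - E: 1 + 4 + 9 = 14
The minimum is 7.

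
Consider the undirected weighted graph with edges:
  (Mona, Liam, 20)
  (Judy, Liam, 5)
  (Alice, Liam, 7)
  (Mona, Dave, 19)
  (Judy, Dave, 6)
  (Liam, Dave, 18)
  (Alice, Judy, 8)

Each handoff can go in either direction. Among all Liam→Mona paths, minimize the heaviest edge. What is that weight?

Routes from Liam to Mona:
Liam-Dave-Mona: max(18, 19) = 19
Liam-Alice-Judy-Dave-Mona: max(7, 8, 6, 19) = 19
Liam-Judy-Dave-Mona: max(5, 6, 19) = 19
Liam-Mona: max(20) = 20
Best route has worst link 19.

19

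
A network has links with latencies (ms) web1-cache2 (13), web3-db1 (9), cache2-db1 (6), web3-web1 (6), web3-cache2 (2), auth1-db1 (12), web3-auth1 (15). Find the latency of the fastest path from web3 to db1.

8

Checking several routes:
web3-cache2-db1: 2 + 6 = 8
web3-db1: 9
web3-web1-cache2-db1: 6 + 13 + 6 = 25
Best route has total 8 ms.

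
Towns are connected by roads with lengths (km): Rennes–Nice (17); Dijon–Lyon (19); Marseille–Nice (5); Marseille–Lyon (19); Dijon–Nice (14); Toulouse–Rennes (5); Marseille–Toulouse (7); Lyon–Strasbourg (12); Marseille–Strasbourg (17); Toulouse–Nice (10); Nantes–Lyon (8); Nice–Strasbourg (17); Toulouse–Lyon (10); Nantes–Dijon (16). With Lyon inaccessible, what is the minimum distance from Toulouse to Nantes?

40

Paths from Toulouse to Nantes avoiding Lyon:
Toulouse -> Marseille -> Nice -> Dijon -> Nantes: 7 + 5 + 14 + 16 = 42
Toulouse -> Rennes -> Nice -> Dijon -> Nantes: 5 + 17 + 14 + 16 = 52
Toulouse -> Marseille -> Strasbourg -> Nice -> Dijon -> Nantes: 7 + 17 + 17 + 14 + 16 = 71
Toulouse -> Nice -> Dijon -> Nantes: 10 + 14 + 16 = 40
The minimum is 40 km.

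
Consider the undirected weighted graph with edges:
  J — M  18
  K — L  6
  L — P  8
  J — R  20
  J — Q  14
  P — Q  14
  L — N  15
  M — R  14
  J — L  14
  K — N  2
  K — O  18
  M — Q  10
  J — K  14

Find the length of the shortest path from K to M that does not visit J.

38

Paths from K to M avoiding J:
K-N-L-P-Q-M: 2 + 15 + 8 + 14 + 10 = 49
K-L-P-Q-M: 6 + 8 + 14 + 10 = 38
Shortest: 38.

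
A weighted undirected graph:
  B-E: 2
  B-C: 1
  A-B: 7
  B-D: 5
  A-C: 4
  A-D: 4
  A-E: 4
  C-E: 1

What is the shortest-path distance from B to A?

5

A few of the B→A routes:
B → C → A: 1 + 4 = 5
B → E → A: 2 + 4 = 6
B → A: 7
B → C → E → A: 1 + 1 + 4 = 6
B → E → C → A: 2 + 1 + 4 = 7
Shortest: 5.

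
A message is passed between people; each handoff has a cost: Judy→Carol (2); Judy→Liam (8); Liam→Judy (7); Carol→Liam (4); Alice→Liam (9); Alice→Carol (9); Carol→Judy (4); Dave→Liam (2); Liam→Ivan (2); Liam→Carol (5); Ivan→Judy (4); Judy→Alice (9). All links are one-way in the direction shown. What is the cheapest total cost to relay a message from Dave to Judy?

8

Candidate routes:
Dave-Liam-Judy: 2 + 7 = 9
Dave-Liam-Ivan-Judy: 2 + 2 + 4 = 8
Dave-Liam-Carol-Judy: 2 + 5 + 4 = 11
Best route has total 8.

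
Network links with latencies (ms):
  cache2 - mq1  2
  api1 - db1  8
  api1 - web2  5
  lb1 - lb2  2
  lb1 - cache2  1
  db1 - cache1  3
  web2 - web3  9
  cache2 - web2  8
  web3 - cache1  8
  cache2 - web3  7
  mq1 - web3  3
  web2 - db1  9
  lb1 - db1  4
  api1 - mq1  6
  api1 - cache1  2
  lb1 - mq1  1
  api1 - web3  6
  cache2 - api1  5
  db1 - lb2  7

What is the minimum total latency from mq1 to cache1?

8

Checking several routes:
mq1→cache2→api1→cache1: 2 + 5 + 2 = 9
mq1→cache2→lb1→db1→cache1: 2 + 1 + 4 + 3 = 10
mq1→lb1→cache2→api1→cache1: 1 + 1 + 5 + 2 = 9
mq1→api1→cache1: 6 + 2 = 8
mq1→lb1→db1→cache1: 1 + 4 + 3 = 8
Shortest: 8 ms.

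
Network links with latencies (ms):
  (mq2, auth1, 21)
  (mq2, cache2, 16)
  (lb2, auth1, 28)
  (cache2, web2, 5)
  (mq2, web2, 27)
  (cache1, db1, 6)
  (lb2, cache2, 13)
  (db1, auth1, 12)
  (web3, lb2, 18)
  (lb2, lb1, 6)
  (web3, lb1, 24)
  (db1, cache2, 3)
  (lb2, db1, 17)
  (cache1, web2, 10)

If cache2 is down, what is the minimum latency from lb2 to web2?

Paths from lb2 to web2 avoiding cache2:
lb2-auth1-db1-cache1-web2: 28 + 12 + 6 + 10 = 56
lb2-db1-cache1-web2: 17 + 6 + 10 = 33
lb2-db1-auth1-mq2-web2: 17 + 12 + 21 + 27 = 77
lb2-auth1-mq2-web2: 28 + 21 + 27 = 76
Shortest: 33 ms.

33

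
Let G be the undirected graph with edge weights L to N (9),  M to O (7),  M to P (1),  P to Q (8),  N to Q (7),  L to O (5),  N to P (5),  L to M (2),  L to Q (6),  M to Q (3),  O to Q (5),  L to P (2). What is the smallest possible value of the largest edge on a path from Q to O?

5

Checking several routes:
Q -> M -> L -> O: max(3, 2, 5) = 5
Q -> M -> P -> L -> O: max(3, 1, 2, 5) = 5
Q -> O: max(5) = 5
Q -> L -> O: max(6, 5) = 6
Best route has worst link 5.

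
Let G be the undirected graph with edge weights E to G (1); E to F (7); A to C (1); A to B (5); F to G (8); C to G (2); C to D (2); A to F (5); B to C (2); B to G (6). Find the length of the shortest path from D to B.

Some routes from D to B:
D-C-A-F-G-B: 2 + 1 + 5 + 8 + 6 = 22
D-C-G-B: 2 + 2 + 6 = 10
D-C-A-B: 2 + 1 + 5 = 8
D-C-B: 2 + 2 = 4
The minimum is 4.

4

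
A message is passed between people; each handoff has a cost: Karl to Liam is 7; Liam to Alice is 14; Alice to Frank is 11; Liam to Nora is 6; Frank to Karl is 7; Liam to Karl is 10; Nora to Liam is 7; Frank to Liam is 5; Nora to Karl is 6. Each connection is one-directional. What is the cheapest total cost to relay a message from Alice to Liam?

Paths from Alice to Liam:
Alice→Frank→Liam: 11 + 5 = 16
Alice→Frank→Karl→Liam: 11 + 7 + 7 = 25
Best route has total 16.

16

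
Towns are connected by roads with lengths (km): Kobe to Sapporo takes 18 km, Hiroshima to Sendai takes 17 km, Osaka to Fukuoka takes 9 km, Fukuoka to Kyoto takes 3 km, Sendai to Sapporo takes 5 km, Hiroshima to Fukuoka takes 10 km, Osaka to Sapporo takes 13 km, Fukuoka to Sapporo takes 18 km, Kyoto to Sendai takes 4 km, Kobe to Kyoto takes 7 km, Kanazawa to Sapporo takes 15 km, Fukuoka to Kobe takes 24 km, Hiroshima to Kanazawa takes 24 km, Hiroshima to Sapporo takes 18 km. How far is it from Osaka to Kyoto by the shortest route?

Comparing a few candidate routes:
Osaka→Sapporo→Fukuoka→Kyoto: 13 + 18 + 3 = 34
Osaka→Fukuoka→Kyoto: 9 + 3 = 12
Osaka→Sapporo→Sendai→Kyoto: 13 + 5 + 4 = 22
The minimum is 12 km.

12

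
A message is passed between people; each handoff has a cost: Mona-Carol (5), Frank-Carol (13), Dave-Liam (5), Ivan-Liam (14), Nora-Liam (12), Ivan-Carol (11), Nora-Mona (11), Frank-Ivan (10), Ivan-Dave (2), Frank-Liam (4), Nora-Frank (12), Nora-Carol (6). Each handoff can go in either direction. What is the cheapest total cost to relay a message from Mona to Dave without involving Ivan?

27

Checking several routes:
Mona→Carol→Nora→Liam→Dave: 5 + 6 + 12 + 5 = 28
Mona→Carol→Frank→Liam→Dave: 5 + 13 + 4 + 5 = 27
Mona→Nora→Liam→Dave: 11 + 12 + 5 = 28
The minimum is 27.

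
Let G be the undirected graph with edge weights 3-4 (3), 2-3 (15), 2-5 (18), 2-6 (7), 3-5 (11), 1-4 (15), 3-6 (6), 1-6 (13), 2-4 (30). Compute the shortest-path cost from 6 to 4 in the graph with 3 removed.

Candidate routes:
6 → 1 → 4: 13 + 15 = 28
6 → 2 → 4: 7 + 30 = 37
Shortest: 28.

28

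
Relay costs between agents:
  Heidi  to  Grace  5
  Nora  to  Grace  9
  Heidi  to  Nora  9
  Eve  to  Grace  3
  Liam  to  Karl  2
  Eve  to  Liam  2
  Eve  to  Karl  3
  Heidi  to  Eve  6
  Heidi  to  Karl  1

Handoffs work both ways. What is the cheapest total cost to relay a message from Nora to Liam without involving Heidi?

Routes from Nora to Liam avoiding Heidi:
Nora -> Grace -> Eve -> Liam: 9 + 3 + 2 = 14
Nora -> Grace -> Eve -> Karl -> Liam: 9 + 3 + 3 + 2 = 17
Best route has total 14.

14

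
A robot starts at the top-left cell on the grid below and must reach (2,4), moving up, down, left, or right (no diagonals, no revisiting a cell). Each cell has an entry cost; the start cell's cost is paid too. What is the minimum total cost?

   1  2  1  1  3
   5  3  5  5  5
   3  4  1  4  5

18

Cheapest: (0,0) (0,1) (0,2) (0,3) (0,4) (1,4) (2,4)
  1 + 2 + 1 + 1 + 3 + 5 + 5 = 18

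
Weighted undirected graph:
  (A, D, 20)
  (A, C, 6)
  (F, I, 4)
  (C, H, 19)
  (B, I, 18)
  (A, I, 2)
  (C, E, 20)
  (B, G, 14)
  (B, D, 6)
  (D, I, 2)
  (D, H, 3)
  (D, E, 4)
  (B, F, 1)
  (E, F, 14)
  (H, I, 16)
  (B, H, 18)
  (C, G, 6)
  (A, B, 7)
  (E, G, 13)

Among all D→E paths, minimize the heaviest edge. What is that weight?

A few of the D→E routes:
D -> B -> F -> I -> A -> C -> G -> E: max(6, 1, 4, 2, 6, 6, 13) = 13
D -> B -> A -> C -> G -> E: max(6, 7, 6, 6, 13) = 13
D -> E: max(4) = 4
Best route has worst link 4.

4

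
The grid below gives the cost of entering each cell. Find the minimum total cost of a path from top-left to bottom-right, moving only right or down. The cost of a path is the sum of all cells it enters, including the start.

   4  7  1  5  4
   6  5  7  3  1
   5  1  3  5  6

27

Path [0,0] [0,1] [0,2] [0,3] [1,3] [1,4] [2,4]: 4 + 7 + 1 + 5 + 3 + 1 + 6 = 27.
(Top row then right column would cost 28.)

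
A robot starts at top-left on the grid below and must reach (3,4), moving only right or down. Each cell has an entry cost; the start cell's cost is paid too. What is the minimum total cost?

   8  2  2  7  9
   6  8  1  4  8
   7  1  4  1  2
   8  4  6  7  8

Best path: r0c0→r0c1→r0c2→r1c2→r1c3→r2c3→r2c4→r3c4
Cost: 8 + 2 + 2 + 1 + 4 + 1 + 2 + 8 = 28
(Top row then right column would cost 46.)

28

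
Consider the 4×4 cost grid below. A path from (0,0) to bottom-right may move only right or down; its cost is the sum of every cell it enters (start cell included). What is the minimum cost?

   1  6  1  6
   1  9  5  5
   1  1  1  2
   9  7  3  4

Cheapest: r0c0→r1c0→r2c0→r2c1→r2c2→r2c3→r3c3
  1 + 1 + 1 + 1 + 1 + 2 + 4 = 11
For comparison, the top-then-right route costs 25.

11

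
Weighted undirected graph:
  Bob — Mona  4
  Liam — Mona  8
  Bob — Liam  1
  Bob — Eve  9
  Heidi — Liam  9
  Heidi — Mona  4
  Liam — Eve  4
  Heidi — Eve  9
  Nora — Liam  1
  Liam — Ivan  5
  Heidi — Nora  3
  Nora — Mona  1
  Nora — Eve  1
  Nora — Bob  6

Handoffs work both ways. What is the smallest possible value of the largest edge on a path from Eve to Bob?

1

A few of the Eve→Bob routes:
Eve - Nora - Liam - Bob: max(1, 1, 1) = 1
Eve - Liam - Bob: max(4, 1) = 4
Eve - Nora - Mona - Bob: max(1, 1, 4) = 4
Eve - Nora - Heidi - Mona - Bob: max(1, 3, 4, 4) = 4
The minimum achievable maximum is 1.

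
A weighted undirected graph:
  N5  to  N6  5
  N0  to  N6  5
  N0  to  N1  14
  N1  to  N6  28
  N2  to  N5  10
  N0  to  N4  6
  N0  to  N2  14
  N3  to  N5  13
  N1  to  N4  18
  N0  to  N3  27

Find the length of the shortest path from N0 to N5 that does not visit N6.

24

Candidate routes:
N0-N3-N5: 27 + 13 = 40
N0-N2-N5: 14 + 10 = 24
Shortest: 24.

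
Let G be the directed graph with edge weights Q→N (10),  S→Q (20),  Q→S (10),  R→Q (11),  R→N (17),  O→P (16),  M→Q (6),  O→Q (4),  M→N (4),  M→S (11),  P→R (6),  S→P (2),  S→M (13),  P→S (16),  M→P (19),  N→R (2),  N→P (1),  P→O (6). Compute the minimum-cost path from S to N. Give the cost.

A few of the S→N routes:
S→M→N: 13 + 4 = 17
S→P→R→N: 2 + 6 + 17 = 25
S→M→Q→N: 13 + 6 + 10 = 29
S→P→R→Q→N: 2 + 6 + 11 + 10 = 29
S→P→O→Q→N: 2 + 6 + 4 + 10 = 22
Best route has total 17.

17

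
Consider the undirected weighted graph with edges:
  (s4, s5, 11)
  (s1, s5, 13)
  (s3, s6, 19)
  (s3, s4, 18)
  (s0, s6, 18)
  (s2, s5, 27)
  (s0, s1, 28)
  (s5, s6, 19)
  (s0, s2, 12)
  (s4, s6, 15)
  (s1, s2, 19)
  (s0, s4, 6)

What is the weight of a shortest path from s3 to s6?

Some routes from s3 to s6:
s3 - s4 - s0 - s6: 18 + 6 + 18 = 42
s3 - s6: 19
s3 - s4 - s6: 18 + 15 = 33
s3 - s4 - s5 - s6: 18 + 11 + 19 = 48
The minimum is 19.

19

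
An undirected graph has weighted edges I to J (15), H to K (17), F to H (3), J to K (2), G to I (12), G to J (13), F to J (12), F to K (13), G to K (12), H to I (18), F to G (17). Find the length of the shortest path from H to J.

Checking several routes:
H -> F -> J: 3 + 12 = 15
H -> F -> K -> J: 3 + 13 + 2 = 18
H -> I -> J: 18 + 15 = 33
H -> K -> J: 17 + 2 = 19
Shortest: 15.

15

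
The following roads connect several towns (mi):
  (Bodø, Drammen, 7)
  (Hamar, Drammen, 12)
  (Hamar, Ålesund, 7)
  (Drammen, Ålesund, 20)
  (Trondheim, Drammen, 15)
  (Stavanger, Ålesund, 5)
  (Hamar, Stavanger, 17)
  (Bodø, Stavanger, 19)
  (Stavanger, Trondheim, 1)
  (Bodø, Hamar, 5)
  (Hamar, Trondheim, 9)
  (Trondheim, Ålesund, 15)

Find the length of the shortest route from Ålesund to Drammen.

19

Comparing a few candidate routes:
Ålesund -> Stavanger -> Trondheim -> Drammen: 5 + 1 + 15 = 21
Ålesund -> Hamar -> Bodø -> Drammen: 7 + 5 + 7 = 19
Ålesund -> Hamar -> Drammen: 7 + 12 = 19
Ålesund -> Drammen: 20
The minimum is 19 mi.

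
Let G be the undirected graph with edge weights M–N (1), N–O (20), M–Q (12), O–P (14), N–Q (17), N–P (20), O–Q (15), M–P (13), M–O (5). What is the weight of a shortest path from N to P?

14

Some routes from N to P:
N -> M -> P: 1 + 13 = 14
N -> O -> P: 20 + 14 = 34
N -> O -> M -> P: 20 + 5 + 13 = 38
N -> P: 20
N -> Q -> M -> P: 17 + 12 + 13 = 42
N -> M -> O -> P: 1 + 5 + 14 = 20
The minimum is 14.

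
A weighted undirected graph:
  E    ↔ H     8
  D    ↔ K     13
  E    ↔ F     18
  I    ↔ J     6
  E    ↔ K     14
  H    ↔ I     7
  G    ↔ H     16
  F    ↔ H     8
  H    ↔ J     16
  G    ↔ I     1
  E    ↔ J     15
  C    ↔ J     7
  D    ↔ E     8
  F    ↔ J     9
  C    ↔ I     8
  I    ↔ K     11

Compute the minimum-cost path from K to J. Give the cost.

17

Some routes from K to J:
K → I → J: 11 + 6 = 17
K → I → H → F → J: 11 + 7 + 8 + 9 = 35
K → I → H → J: 11 + 7 + 16 = 34
K → E → H → I → J: 14 + 8 + 7 + 6 = 35
K → E → J: 14 + 15 = 29
K → I → C → J: 11 + 8 + 7 = 26
Shortest: 17.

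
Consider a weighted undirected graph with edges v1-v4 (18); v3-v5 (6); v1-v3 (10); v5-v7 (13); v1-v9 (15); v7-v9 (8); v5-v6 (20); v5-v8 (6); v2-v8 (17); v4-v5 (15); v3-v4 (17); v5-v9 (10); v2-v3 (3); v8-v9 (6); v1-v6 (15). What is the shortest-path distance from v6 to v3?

25

Some routes from v6 to v3:
v6 → v5 → v3: 20 + 6 = 26
v6 → v5 → v8 → v2 → v3: 20 + 6 + 17 + 3 = 46
v6 → v1 → v9 → v5 → v3: 15 + 15 + 10 + 6 = 46
v6 → v1 → v9 → v8 → v5 → v3: 15 + 15 + 6 + 6 + 6 = 48
v6 → v1 → v3: 15 + 10 = 25
Best route has total 25.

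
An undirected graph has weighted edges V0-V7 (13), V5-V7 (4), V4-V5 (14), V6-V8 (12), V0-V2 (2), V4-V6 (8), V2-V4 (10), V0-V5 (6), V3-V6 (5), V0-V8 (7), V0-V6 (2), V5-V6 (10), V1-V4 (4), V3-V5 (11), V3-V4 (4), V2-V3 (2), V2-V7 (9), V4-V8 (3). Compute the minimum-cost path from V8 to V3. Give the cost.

Comparing a few candidate routes:
V8-V0-V6-V3: 7 + 2 + 5 = 14
V8-V4-V2-V3: 3 + 10 + 2 = 15
V8-V0-V2-V3: 7 + 2 + 2 = 11
V8-V4-V3: 3 + 4 = 7
Shortest: 7.

7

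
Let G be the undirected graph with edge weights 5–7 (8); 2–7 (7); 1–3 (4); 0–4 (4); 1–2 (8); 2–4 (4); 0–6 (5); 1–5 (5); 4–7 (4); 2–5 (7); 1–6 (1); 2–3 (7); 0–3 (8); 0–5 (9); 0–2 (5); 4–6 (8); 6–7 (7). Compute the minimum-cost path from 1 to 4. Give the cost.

9

Some routes from 1 to 4:
1 -> 6 -> 0 -> 2 -> 4: 1 + 5 + 5 + 4 = 15
1 -> 6 -> 0 -> 4: 1 + 5 + 4 = 10
1 -> 6 -> 4: 1 + 8 = 9
1 -> 2 -> 4: 8 + 4 = 12
1 -> 3 -> 2 -> 4: 4 + 7 + 4 = 15
1 -> 6 -> 7 -> 4: 1 + 7 + 4 = 12
The minimum is 9.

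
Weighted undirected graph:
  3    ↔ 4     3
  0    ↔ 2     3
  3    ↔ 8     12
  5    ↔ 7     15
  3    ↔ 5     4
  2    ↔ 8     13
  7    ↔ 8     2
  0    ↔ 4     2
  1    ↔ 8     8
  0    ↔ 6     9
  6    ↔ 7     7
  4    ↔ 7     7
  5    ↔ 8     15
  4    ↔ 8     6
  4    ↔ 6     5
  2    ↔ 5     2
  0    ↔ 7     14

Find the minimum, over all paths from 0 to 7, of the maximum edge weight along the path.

6

Checking several routes:
0 → 4 → 7: max(2, 7) = 7
0 → 4 → 8 → 7: max(2, 6, 2) = 6
0 → 2 → 5 → 3 → 4 → 8 → 7: max(3, 2, 4, 3, 6, 2) = 6
Smallest bottleneck: 6.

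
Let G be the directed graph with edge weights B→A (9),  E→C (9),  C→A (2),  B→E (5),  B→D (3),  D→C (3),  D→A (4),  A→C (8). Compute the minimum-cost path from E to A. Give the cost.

11

Routes from E to A:
E→C→A: 9 + 2 = 11
Shortest: 11.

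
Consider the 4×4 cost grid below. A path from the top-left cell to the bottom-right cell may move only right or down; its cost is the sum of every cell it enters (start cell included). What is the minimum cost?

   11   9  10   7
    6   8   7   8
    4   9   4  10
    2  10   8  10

51

Best path: (0,0) -> (1,0) -> (2,0) -> (3,0) -> (3,1) -> (3,2) -> (3,3)
Cost: 11 + 6 + 4 + 2 + 10 + 8 + 10 = 51
(Top row then right column would cost 65.)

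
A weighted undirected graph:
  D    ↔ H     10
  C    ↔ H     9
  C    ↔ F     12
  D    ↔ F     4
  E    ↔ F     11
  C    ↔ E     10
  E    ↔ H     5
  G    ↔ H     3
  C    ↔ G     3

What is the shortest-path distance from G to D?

13

Some routes from G to D:
G - H - D: 3 + 10 = 13
G - C - H - D: 3 + 9 + 10 = 22
G - C - F - D: 3 + 12 + 4 = 19
Best route has total 13.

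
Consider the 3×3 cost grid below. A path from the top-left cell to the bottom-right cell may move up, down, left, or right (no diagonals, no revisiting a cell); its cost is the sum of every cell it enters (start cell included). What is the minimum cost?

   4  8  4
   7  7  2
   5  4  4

22

Best path: [0,0] -> [0,1] -> [0,2] -> [1,2] -> [2,2]
Cost: 4 + 8 + 4 + 2 + 4 = 22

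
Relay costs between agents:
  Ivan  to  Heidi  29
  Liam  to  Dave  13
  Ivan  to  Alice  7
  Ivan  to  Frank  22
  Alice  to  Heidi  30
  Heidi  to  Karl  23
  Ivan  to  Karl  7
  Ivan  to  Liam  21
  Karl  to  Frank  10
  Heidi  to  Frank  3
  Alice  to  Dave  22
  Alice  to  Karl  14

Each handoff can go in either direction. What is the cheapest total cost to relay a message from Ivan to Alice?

7

Some routes from Ivan to Alice:
Ivan -> Karl -> Frank -> Heidi -> Alice: 7 + 10 + 3 + 30 = 50
Ivan -> Karl -> Alice: 7 + 14 = 21
Ivan -> Frank -> Heidi -> Alice: 22 + 3 + 30 = 55
Ivan -> Heidi -> Frank -> Karl -> Alice: 29 + 3 + 10 + 14 = 56
Ivan -> Frank -> Karl -> Alice: 22 + 10 + 14 = 46
Ivan -> Alice: 7
The minimum is 7.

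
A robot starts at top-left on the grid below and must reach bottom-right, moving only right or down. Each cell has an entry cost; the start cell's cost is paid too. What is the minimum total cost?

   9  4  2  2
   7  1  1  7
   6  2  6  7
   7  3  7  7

Best path: [0,0]→[0,1]→[1,1]→[2,1]→[3,1]→[3,2]→[3,3]
Cost: 9 + 4 + 1 + 2 + 3 + 7 + 7 = 33
For comparison, the top-then-right route costs 38.

33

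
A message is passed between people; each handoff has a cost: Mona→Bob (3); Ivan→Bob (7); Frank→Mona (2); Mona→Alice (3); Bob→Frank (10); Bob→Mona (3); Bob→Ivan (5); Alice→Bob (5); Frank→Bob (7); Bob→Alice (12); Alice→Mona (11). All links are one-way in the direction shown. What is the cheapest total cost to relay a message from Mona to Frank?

Paths from Mona to Frank:
Mona -> Bob -> Frank: 3 + 10 = 13
Mona -> Alice -> Bob -> Frank: 3 + 5 + 10 = 18
Best route has total 13.

13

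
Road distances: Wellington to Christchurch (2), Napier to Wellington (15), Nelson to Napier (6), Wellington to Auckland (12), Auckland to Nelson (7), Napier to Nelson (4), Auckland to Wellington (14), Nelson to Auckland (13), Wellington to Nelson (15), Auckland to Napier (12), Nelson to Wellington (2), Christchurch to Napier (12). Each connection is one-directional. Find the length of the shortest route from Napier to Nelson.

4

Routes from Napier to Nelson:
Napier - Nelson: 4
Napier - Wellington - Nelson: 15 + 15 = 30
Napier - Wellington - Auckland - Nelson: 15 + 12 + 7 = 34
Best route has total 4.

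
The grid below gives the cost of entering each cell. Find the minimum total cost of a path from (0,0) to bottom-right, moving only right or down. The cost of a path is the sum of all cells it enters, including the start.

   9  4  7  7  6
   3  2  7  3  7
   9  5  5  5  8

37

Take r0c0 -> r1c0 -> r1c1 -> r1c2 -> r1c3 -> r2c3 -> r2c4 for a total of 9 + 3 + 2 + 7 + 3 + 5 + 8 = 37.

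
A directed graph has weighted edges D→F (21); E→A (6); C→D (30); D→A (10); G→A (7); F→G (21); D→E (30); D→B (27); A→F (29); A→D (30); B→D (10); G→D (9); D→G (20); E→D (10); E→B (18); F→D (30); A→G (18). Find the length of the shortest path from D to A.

10

Checking several routes:
D -> E -> A: 30 + 6 = 36
D -> A: 10
D -> G -> A: 20 + 7 = 27
Shortest: 10.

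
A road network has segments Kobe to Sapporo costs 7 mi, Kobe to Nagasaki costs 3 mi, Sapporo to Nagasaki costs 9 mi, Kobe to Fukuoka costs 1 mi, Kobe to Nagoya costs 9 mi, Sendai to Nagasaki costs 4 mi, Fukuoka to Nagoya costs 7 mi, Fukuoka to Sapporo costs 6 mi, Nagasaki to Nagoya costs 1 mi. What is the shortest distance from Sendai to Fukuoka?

8

Checking several routes:
Sendai - Nagasaki - Nagoya - Fukuoka: 4 + 1 + 7 = 12
Sendai - Nagasaki - Kobe - Fukuoka: 4 + 3 + 1 = 8
Sendai - Nagasaki - Nagoya - Kobe - Fukuoka: 4 + 1 + 9 + 1 = 15
Sendai - Nagasaki - Sapporo - Fukuoka: 4 + 9 + 6 = 19
Sendai - Nagasaki - Kobe - Sapporo - Fukuoka: 4 + 3 + 7 + 6 = 20
The minimum is 8 mi.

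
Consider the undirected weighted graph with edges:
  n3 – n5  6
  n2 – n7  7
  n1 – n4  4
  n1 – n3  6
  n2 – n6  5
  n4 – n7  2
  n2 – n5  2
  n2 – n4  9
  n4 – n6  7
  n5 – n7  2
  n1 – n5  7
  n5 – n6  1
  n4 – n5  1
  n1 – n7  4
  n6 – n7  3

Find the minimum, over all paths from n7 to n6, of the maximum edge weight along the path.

2

Some routes from n7 to n6:
n7 -> n4 -> n5 -> n2 -> n6: max(2, 1, 2, 5) = 5
n7 -> n1 -> n4 -> n5 -> n2 -> n6: max(4, 4, 1, 2, 5) = 5
n7 -> n5 -> n6: max(2, 1) = 2
n7 -> n1 -> n4 -> n5 -> n6: max(4, 4, 1, 1) = 4
n7 -> n4 -> n5 -> n6: max(2, 1, 1) = 2
n7 -> n6: max(3) = 3
The minimum achievable maximum is 2.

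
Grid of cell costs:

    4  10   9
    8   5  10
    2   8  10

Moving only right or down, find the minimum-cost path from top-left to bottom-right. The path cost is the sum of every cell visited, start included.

Best path: r0c0→r1c0→r2c0→r2c1→r2c2
Cost: 4 + 8 + 2 + 8 + 10 = 32
For comparison, the top-then-right route costs 43.

32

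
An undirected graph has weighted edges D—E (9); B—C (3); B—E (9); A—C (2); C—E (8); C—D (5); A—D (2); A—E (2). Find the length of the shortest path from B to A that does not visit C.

Candidate routes:
B -> E -> A: 9 + 2 = 11
B -> E -> D -> A: 9 + 9 + 2 = 20
Shortest: 11.

11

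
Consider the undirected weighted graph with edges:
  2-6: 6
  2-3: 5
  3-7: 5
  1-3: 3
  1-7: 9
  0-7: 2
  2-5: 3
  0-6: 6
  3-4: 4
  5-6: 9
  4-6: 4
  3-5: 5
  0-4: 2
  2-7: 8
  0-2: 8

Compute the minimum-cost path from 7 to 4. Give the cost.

Comparing a few candidate routes:
7 → 3 → 4: 5 + 4 = 9
7 → 2 → 3 → 4: 8 + 5 + 4 = 17
7 → 1 → 3 → 4: 9 + 3 + 4 = 16
7 → 0 → 4: 2 + 2 = 4
7 → 2 → 0 → 4: 8 + 8 + 2 = 18
7 → 0 → 6 → 4: 2 + 6 + 4 = 12
Best route has total 4.

4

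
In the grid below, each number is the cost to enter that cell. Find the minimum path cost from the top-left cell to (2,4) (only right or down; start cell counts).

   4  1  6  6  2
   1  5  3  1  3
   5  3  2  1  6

Path [0,0] -> [0,1] -> [1,1] -> [1,2] -> [1,3] -> [2,3] -> [2,4]: 4 + 1 + 5 + 3 + 1 + 1 + 6 = 21.

21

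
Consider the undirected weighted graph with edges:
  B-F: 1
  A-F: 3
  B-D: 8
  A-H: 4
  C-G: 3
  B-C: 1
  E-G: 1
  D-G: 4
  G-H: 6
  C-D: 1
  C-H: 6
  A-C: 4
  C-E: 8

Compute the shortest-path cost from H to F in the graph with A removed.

8

A few of the H→F routes:
H-G-E-C-B-F: 6 + 1 + 8 + 1 + 1 = 17
H-C-B-F: 6 + 1 + 1 = 8
H-G-D-C-B-F: 6 + 4 + 1 + 1 + 1 = 13
H-C-D-B-F: 6 + 1 + 8 + 1 = 16
H-G-C-B-F: 6 + 3 + 1 + 1 = 11
Best route has total 8.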